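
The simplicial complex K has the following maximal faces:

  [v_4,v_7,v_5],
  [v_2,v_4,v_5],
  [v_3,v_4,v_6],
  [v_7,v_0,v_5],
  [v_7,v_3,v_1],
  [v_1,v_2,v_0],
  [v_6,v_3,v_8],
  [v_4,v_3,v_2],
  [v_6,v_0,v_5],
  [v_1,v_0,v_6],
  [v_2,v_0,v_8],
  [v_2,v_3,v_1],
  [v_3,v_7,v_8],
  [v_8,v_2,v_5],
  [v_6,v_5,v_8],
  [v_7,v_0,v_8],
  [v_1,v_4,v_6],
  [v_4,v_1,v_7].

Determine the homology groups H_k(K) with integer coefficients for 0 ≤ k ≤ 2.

H_0 ≅ Z,  H_1 ≅ Z × Z/2,  H_2 = 0.

Order the vertices as v_0 < v_1 < v_2 < v_3 < v_4 < v_5 < v_6 < v_7 < v_8. Listing each simplex with vertices in this order, K has dimension 2 with simplices:

  0-simplices (9): [v_0], [v_1], [v_2], [v_3], [v_4], [v_5], [v_6], [v_7], [v_8]
  1-simplices (27): (27 of them)
  2-simplices (18): (18 of them)

giving chain groups C_0 ≅ Z^9, C_1 ≅ Z^27, C_2 ≅ Z^18.

∂_1: C_1 → C_0 maps an edge to its endpoints' difference, ∂[p,q] = q − p.
This gives a 9×27 integer matrix of rank 8; reducing to Smith normal form yields diagonal entries (1,1,1,1,1,1,1,1).

∂_2: C_2 → C_1 acts by ∂[p,q,r] = [q,r] − [p,r] + [p,q]. For instance
  ∂[v_0,v_1,v_2] = [v_1,v_2] − [v_0,v_2] + [v_0,v_1],
  ∂[v_0,v_5,v_6] = [v_5,v_6] − [v_0,v_6] + [v_0,v_5].
This gives a 27×18 integer matrix of rank 18; reducing to Smith normal form yields diagonal entries (1,1,1,1,1,1,1,1,1,1,1,1,1,1,1,1,1,2).

Now H_k = ker ∂_k / im ∂_{k+1}, so:

  H_0: rank C_0 − rank ∂_1 = 9 − 8 = 1, and the invariant factors of ∂_1 are all 1, so H_0 ≅ Z.
  H_1: rank ker ∂_1 − rank ∂_2 = (27 − 8) − 18 = 1, and ∂_2 has invariant factor 2 > 1, so H_1 ≅ Z × Z/2.
  H_2: rank ker ∂_2 − rank ∂_3 = (18 − 18) − 0 = 0, and there is no ∂_3, so H_2 ≅ 0.

(K is a triangulation of the Klein bottle.)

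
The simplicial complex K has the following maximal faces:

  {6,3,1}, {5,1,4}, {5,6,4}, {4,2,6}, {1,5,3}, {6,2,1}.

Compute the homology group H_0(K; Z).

H_0 = Z.

Take the total order 1 < 2 < 3 < 4 < 5 < 6 on the vertex set. Then K (dimension 2) consists of the simplices:

  0-simplices (6): [1], [2], [3], [4], [5], [6]
  1-simplices (12): [1,2], [1,3], [1,4], [1,5], [1,6], [2,4], [2,6], [3,5], [3,6], [4,5], [4,6], [5,6]
  2-simplices (6): [1,2,6], [1,3,5], [1,3,6], [1,4,5], [2,4,6], [4,5,6]

Hence C_0 ≅ Z^6, C_1 ≅ Z^12, C_2 ≅ Z^6.

The boundary map ∂_1: C_1 → C_0 is given by ∂[p,q] = [q] − [p]. For instance
  ∂[4,6] = [6] − [4].
As a 6×12 matrix over Z this has rank 5, with invariant factors (1,1,1,1,1).

∂_2: C_2 → C_1 sends each 2-simplex [p,q,r] to [q,r] − [p,r] + [p,q]. For instance
  ∂[1,4,5] = [4,5] − [1,5] + [1,4],
  ∂[4,5,6] = [5,6] − [4,6] + [4,5].
This gives a 12×6 integer matrix of rank 6; reducing to Smith normal form yields diagonal entries (1,1,1,1,1,1).

Reading off H_k = ker ∂_k / im ∂_{k+1}:

  H_0: rank C_0 − rank ∂_1 = 6 − 5 = 1, and the invariant factors of ∂_1 are all 1, so H_0 ≅ Z.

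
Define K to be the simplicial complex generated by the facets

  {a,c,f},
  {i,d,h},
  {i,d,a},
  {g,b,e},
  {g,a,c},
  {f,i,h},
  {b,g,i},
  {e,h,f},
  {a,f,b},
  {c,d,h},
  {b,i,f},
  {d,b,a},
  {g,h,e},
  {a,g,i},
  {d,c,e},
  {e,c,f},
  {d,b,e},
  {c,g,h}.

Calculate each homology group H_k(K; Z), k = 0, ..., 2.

H_0 ≅ Z,  H_1 ≅ Z ⊕ Z/2,  H_2 = 0.

We work with the vertex ordering a < b < c < d < e < f < g < h < i. The simplices of K, each written with vertices in increasing order, are:

  0-simplices (9): a, b, c, d, e, f, g, h, i
  1-simplices (27): ab, ac, ad, af, ag, ai, bd, be, bf, bg, bi, cd, ce, cf, cg, ch, de, dh, di, ef, eg, eh, fh, fi, gh, gi, hi
  2-simplices (18): abd, abf, acf, acg, adi, agi, bde, beg, bfi, bgi, cde, cdh, cef, cgh, dhi, efh, egh, fhi

giving chain groups C_0 ≅ Z^9, C_1 ≅ Z^27, C_2 ≅ Z^18.

∂_1: C_1 → C_0 is given by ∂[p,q] = [q] − [p]. For instance
  ∂cd = d − c.
The 9×27 boundary matrix has rank 8 and Smith normal form diag(1,1,1,1,1,1,1,1).

Boundary ∂_2: C_2 → C_1 acts by ∂[p,q,r] = [q,r] − [p,r] + [p,q]. For instance
  ∂bgi = gi − bi + bg,
  ∂egh = gh − eh + eg.
The 27×18 boundary matrix has rank 18 and Smith normal form diag(1,1,1,1,1,1,1,1,1,1,1,1,1,1,1,1,1,2).

Now H_k = ker ∂_k / im ∂_{k+1}, so:

  H_0: rank C_0 − rank ∂_1 = 9 − 8 = 1, and the invariant factors of ∂_1 are all 1, so H_0 = Z.
  H_1: rank ker ∂_1 − rank ∂_2 = (27 − 8) − 18 = 1, and ∂_2 has invariant factor 2 > 1, so H_1 = Z ⊕ Z/2.
  H_2: rank ker ∂_2 − rank ∂_3 = (18 − 18) − 0 = 0, and there is no ∂_3, so H_2 = 0.

(K is a triangulation of the Klein bottle.)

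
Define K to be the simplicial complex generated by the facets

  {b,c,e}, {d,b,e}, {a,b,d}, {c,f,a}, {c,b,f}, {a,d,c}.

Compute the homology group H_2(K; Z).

H_2 ≅ 0.

Take the total order a < b < c < d < e < f on the vertex set. Then K (dimension 2) consists of the simplices:

  0-simplices (6): a, b, c, d, e, f
  1-simplices (12): ab, ac, ad, af, bc, bd, be, bf, cd, ce, cf, de
  2-simplices (6): abd, acd, acf, bce, bcf, bde

so the chain groups are C_0 ≅ Z^6, C_1 ≅ Z^12, C_2 ≅ Z^6.

Boundary ∂_1: C_1 → C_0 is given by ∂[p,q] = [q] − [p]. For instance
  ∂bf = f − b.
The resulting 6×12 matrix has rank 5, and its Smith normal form has invariant factors (1,1,1,1,1).

The boundary map ∂_2: C_2 → C_1 maps a triangle to the signed sum of its edges. For instance
  ∂bde = de − be + bd,
  ∂acd = cd − ad + ac.
This gives a 12×6 integer matrix of rank 6; reducing to Smith normal form yields diagonal entries (1,1,1,1,1,1).

Now H_k = ker ∂_k / im ∂_{k+1}, so:

  H_2: rank ker ∂_2 − rank ∂_3 = (6 − 6) − 0 = 0, and there is no ∂_3, so H_2 = 0.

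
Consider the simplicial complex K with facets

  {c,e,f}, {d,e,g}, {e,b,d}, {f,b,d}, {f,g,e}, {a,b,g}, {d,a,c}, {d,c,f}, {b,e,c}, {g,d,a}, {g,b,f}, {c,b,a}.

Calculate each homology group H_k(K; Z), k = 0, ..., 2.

Fix the vertex order a < b < c < d < e < f < g and write every simplex with vertices in increasing order. Then dim K = 2 and the simplices of K are:

  0-simplices (7): a, b, c, d, e, f, g
  1-simplices (18): ab, ac, ad, ag, bc, bd, be, bf, bg, cd, ce, cf, de, df, dg, ef, eg, fg
  2-simplices (12): abc, abg, acd, adg, bce, bde, bdf, bfg, cdf, cef, deg, efg

giving chain groups C_0 ≅ Z^7, C_1 ≅ Z^18, C_2 ≅ Z^12.

Boundary ∂_1: C_1 → C_0 sends each edge [p,q] (with p < q) to q − p. For instance
  ∂bf = f − b.
This gives a 7×18 integer matrix of rank 6; reducing to Smith normal form yields diagonal entries (1,1,1,1,1,1).

Boundary ∂_2: C_2 → C_1 acts by ∂[p,q,r] = [q,r] − [p,r] + [p,q]. For instance
  ∂cdf = df − cf + cd,
  ∂bde = de − be + bd.
The 18×12 boundary matrix has rank 12 and Smith normal form diag(1,1,1,1,1,1,1,1,1,1,1,2).

Reading off H_k = ker ∂_k / im ∂_{k+1}:

  H_0: rank C_0 − rank ∂_1 = 7 − 6 = 1, and the invariant factors of ∂_1 are all 1, so H_0 = Z.
  H_1: rank ker ∂_1 − rank ∂_2 = (18 − 6) − 12 = 0, and ∂_2 has invariant factor 2 > 1, so H_1 = Z/2.
  H_2: rank ker ∂_2 − rank ∂_3 = (12 − 12) − 0 = 0, and there is no ∂_3, so H_2 = 0.

As a check, the Euler characteristic is 7 − 18 + 12 = 1, which agrees with 1 − 0 + 0 = 1.

H_0 ≅ Z,  H_1 ≅ Z/2,  H_2 = 0.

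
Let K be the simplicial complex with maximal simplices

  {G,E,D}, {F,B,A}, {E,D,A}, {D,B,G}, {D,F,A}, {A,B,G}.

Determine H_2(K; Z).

H_2 ≅ 0.

We work with the vertex ordering A < B < D < E < F < G. The simplices of K, each written with vertices in increasing order, are:

  0-simplices (6): A, B, D, E, F, G
  1-simplices (12): AB, AD, AE, AF, AG, BD, BF, BG, DE, DF, DG, EG
  2-simplices (6): ABF, ABG, ADE, ADF, BDG, DEG

giving chain groups C_0 ≅ Z^6, C_1 ≅ Z^12, C_2 ≅ Z^6.

Boundary ∂_1: C_1 → C_0 sends each edge [p,q] (with p < q) to q − p.
The resulting 6×12 matrix has rank 5, and its Smith normal form has invariant factors (1,1,1,1,1).

∂_2: C_2 → C_1 acts by ∂[p,q,r] = [q,r] − [p,r] + [p,q]. For instance
  ∂DEG = EG − DG + DE,
  ∂ABF = BF − AF + AB.
As a 12×6 matrix over Z this has rank 6, with invariant factors (1,1,1,1,1,1).

From H_k ≅ ker(∂_k) / im(∂_{k+1}) we obtain:

  H_2: rank ker ∂_2 − rank ∂_3 = (6 − 6) − 0 = 0, and there is no ∂_3, so H_2 ≅ 0.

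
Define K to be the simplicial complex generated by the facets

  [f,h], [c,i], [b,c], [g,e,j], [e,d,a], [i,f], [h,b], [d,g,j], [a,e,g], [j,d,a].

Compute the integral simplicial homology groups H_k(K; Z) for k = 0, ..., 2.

H_0 ≅ Z^2,  H_1 ≅ Z^2,  H_2 = 0.

Order the vertices as a < b < c < d < e < f < g < h < i < j. Listing each simplex with vertices in this order, K has dimension 2 with simplices:

  0-simplices (10): a, b, c, d, e, f, g, h, i, j
  1-simplices (15): ad, ae, ag, aj, bc, bh, ci, de, dg, dj, eg, ej, fh, fi, gj
  2-simplices (5): ade, adj, aeg, dgj, egj

so the chain groups are C_0 ≅ Z^10, C_1 ≅ Z^15, C_2 ≅ Z^5.

∂_1: C_1 → C_0 is given by ∂[p,q] = [q] − [p].
This gives a 10×15 integer matrix of rank 8; reducing to Smith normal form yields diagonal entries (1,1,1,1,1,1,1,1).

∂_2: C_2 → C_1 acts by ∂[p,q,r] = [q,r] − [p,r] + [p,q]. For instance
  ∂egj = gj − ej + eg,
  ∂ade = de − ae + ad.
The resulting 15×5 matrix has rank 5, and its Smith normal form has invariant factors (1,1,1,1,1).

Now H_k = ker ∂_k / im ∂_{k+1}, so:

  H_0: rank C_0 − rank ∂_1 = 10 − 8 = 2, and the invariant factors of ∂_1 are all 1, so H_0 ≅ Z^2.
  H_1: rank ker ∂_1 − rank ∂_2 = (15 − 8) − 5 = 2, and the invariant factors of ∂_2 are all 1, so H_1 ≅ Z^2.
  H_2: rank ker ∂_2 − rank ∂_3 = (5 − 5) − 0 = 0, and there is no ∂_3, so H_2 ≅ 0.

As a check, the Euler characteristic is 10 − 15 + 5 = 0, which agrees with 2 − 2 + 0 = 0.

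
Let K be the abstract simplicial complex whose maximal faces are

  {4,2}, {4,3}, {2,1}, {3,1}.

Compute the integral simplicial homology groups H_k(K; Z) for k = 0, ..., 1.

Take the total order 1 < 2 < 3 < 4 on the vertex set. Then K (dimension 1) consists of the simplices:

  0-simplices (4): [1], [2], [3], [4]
  1-simplices (4): [1,2], [1,3], [2,4], [3,4]

giving chain groups C_0 ≅ Z^4, C_1 ≅ Z^4.

Boundary ∂_1: C_1 → C_0 sends each edge [p,q] (with p < q) to q − p. For instance
  ∂[1,3] = [3] − [1].
This gives a 4×4 integer matrix of rank 3; reducing to Smith normal form yields diagonal entries (1,1,1).

From H_k ≅ ker(∂_k) / im(∂_{k+1}) we obtain:

  H_0: rank C_0 − rank ∂_1 = 4 − 3 = 1, and the invariant factors of ∂_1 are all 1, so H_0 = Z.
  H_1: rank ker ∂_1 − rank ∂_2 = (4 − 3) − 0 = 1, and there is no ∂_2, so H_1 = Z.

As a check, the Euler characteristic is 4 − 4 = 0, which agrees with 1 − 1 = 0.

H_0 ≅ Z,  H_1 ≅ Z.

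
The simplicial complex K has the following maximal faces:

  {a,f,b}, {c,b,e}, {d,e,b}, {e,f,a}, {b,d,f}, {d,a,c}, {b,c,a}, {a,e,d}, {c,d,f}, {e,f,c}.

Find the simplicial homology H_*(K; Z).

Take the total order a < b < c < d < e < f on the vertex set. Then K (dimension 2) consists of the simplices:

  0-simplices (6): a, b, c, d, e, f
  1-simplices (15): ab, ac, ad, ae, af, bc, bd, be, bf, cd, ce, cf, de, df, ef
  2-simplices (10): abc, abf, acd, ade, aef, bce, bde, bdf, cdf, cef

giving chain groups C_0 ≅ Z^6, C_1 ≅ Z^15, C_2 ≅ Z^10.

∂_1: C_1 → C_0 maps an edge to its endpoints' difference, ∂[p,q] = q − p. For instance
  ∂ae = e − a.
The resulting 6×15 matrix has rank 5, and its Smith normal form has invariant factors (1,1,1,1,1).

∂_2: C_2 → C_1 sends each 2-simplex [p,q,r] to [q,r] − [p,r] + [p,q]. For instance
  ∂acd = cd − ad + ac,
  ∂abf = bf − af + ab.
This gives a 15×10 integer matrix of rank 10; reducing to Smith normal form yields diagonal entries (1,1,1,1,1,1,1,1,1,2).

Reading off H_k = ker ∂_k / im ∂_{k+1}:

  H_0: rank C_0 − rank ∂_1 = 6 − 5 = 1, and the invariant factors of ∂_1 are all 1, so H_0 = Z.
  H_1: rank ker ∂_1 − rank ∂_2 = (15 − 5) − 10 = 0, and ∂_2 has invariant factor 2 > 1, so H_1 = Z/2Z.
  H_2: rank ker ∂_2 − rank ∂_3 = (10 − 10) − 0 = 0, and there is no ∂_3, so H_2 = 0.

H_0 = Z,  H_1 = Z/2Z,  H_2 = 0.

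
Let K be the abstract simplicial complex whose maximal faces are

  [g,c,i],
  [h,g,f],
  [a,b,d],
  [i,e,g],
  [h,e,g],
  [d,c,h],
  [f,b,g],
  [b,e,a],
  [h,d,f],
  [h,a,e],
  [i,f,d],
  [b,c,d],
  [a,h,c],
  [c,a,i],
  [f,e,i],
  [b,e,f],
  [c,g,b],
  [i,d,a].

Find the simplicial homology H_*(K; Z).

Take the total order a < b < c < d < e < f < g < h < i on the vertex set. Then K (dimension 2) consists of the simplices:

  0-simplices (9): a, b, c, d, e, f, g, h, i
  1-simplices (27): ab, ac, ad, ae, ah, ai, bc, bd, be, bf, bg, cd, cg, ch, ci, df, dh, di, ef, eg, eh, ei, fg, fh, fi, gh, gi
  2-simplices (18): abd, abe, ach, aci, adi, aeh, bcd, bcg, bef, bfg, cdh, cgi, dfh, dfi, efi, egh, egi, fgh

Hence C_0 ≅ Z^9, C_1 ≅ Z^27, C_2 ≅ Z^18.

Boundary ∂_1: C_1 → C_0 sends each edge [p,q] (with p < q) to q − p. For instance
  ∂be = e − b.
The 9×27 boundary matrix has rank 8 and Smith normal form diag(1,1,1,1,1,1,1,1).

∂_2: C_2 → C_1 maps a triangle to the signed sum of its edges. For instance
  ∂abe = be − ae + ab,
  ∂fgh = gh − fh + fg.
This gives a 27×18 integer matrix of rank 18; reducing to Smith normal form yields diagonal entries (1,1,1,1,1,1,1,1,1,1,1,1,1,1,1,1,1,2).

From H_k ≅ ker(∂_k) / im(∂_{k+1}) we obtain:

  H_0: rank C_0 − rank ∂_1 = 9 − 8 = 1, and the invariant factors of ∂_1 are all 1, so H_0 = Z.
  H_1: rank ker ∂_1 − rank ∂_2 = (27 − 8) − 18 = 1, and ∂_2 has invariant factor 2 > 1, so H_1 = Z ⊕ Z/2.
  H_2: rank ker ∂_2 − rank ∂_3 = (18 − 18) − 0 = 0, and there is no ∂_3, so H_2 = 0.

As a check, the Euler characteristic is 9 − 27 + 18 = 0, which agrees with 1 − 1 + 0 = 0.

H_0 = Z,  H_1 = Z ⊕ Z/2,  H_2 = 0.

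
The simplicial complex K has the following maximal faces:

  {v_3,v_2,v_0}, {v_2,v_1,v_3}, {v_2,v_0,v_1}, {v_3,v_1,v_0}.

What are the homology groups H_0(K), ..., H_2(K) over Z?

H_0 ≅ Z,  H_1 = 0,  H_2 ≅ Z.

We work with the vertex ordering v_0 < v_1 < v_2 < v_3. The simplices of K, each written with vertices in increasing order, are:

  0-simplices (4): [v_0], [v_1], [v_2], [v_3]
  1-simplices (6): [v_0,v_1], [v_0,v_2], [v_0,v_3], [v_1,v_2], [v_1,v_3], [v_2,v_3]
  2-simplices (4): [v_0,v_1,v_2], [v_0,v_1,v_3], [v_0,v_2,v_3], [v_1,v_2,v_3]

so the chain groups are C_0 ≅ Z^4, C_1 ≅ Z^6, C_2 ≅ Z^4.

Boundary ∂_1: C_1 → C_0 maps an edge to its endpoints' difference, ∂[p,q] = q − p.
This gives a 4×6 integer matrix of rank 3; reducing to Smith normal form yields diagonal entries (1,1,1).

∂_2: C_2 → C_1 maps a triangle to the signed sum of its edges. For instance
  ∂[v_1,v_2,v_3] = [v_2,v_3] − [v_1,v_3] + [v_1,v_2],
  ∂[v_0,v_1,v_2] = [v_1,v_2] − [v_0,v_2] + [v_0,v_1].
The resulting 6×4 matrix has rank 3, and its Smith normal form has invariant factors (1,1,1).

Reading off H_k = ker ∂_k / im ∂_{k+1}:

  H_0: rank C_0 − rank ∂_1 = 4 − 3 = 1, and the invariant factors of ∂_1 are all 1, so H_0 = Z.
  H_1: rank ker ∂_1 − rank ∂_2 = (6 − 3) − 3 = 0, and the invariant factors of ∂_2 are all 1, so H_1 = 0.
  H_2: rank ker ∂_2 − rank ∂_3 = (4 − 3) − 0 = 1, and there is no ∂_3, so H_2 = Z.

As a check, the Euler characteristic is 4 − 6 + 4 = 2, which agrees with 1 − 0 + 1 = 2.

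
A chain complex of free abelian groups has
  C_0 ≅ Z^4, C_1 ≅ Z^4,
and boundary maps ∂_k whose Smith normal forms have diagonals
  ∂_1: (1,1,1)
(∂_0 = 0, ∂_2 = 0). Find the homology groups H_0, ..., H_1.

H_0: b_0 = 4 − 0 − 3 = 1; torsion from ∂_1 factors > 1: none. So H_0 ≅ Z.
H_1: b_1 = 4 − 3 − 0 = 1; torsion from ∂_2 factors > 1: none. So H_1 ≅ Z.

H_0 ≅ Z,  H_1 ≅ Z.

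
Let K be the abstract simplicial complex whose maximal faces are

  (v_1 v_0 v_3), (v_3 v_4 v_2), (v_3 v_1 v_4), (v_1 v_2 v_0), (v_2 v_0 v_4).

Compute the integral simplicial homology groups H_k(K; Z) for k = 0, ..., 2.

Fix the vertex order v_0 < v_1 < v_2 < v_3 < v_4 and write every simplex with vertices in increasing order. Then dim K = 2 and the simplices of K are:

  0-simplices (5): [v_0], [v_1], [v_2], [v_3], [v_4]
  1-simplices (10): [v_0,v_1], [v_0,v_2], [v_0,v_3], [v_0,v_4], [v_1,v_2], [v_1,v_3], [v_1,v_4], [v_2,v_3], [v_2,v_4], [v_3,v_4]
  2-simplices (5): [v_0,v_1,v_2], [v_0,v_1,v_3], [v_0,v_2,v_4], [v_1,v_3,v_4], [v_2,v_3,v_4]

so the chain groups are C_0 ≅ Z^5, C_1 ≅ Z^10, C_2 ≅ Z^5.

∂_1: C_1 → C_0 sends each edge [p,q] (with p < q) to q − p.
This gives a 5×10 integer matrix of rank 4; reducing to Smith normal form yields diagonal entries (1,1,1,1).

Boundary ∂_2: C_2 → C_1 sends each 2-simplex [p,q,r] to [q,r] − [p,r] + [p,q]. For instance
  ∂[v_0,v_1,v_2] = [v_1,v_2] − [v_0,v_2] + [v_0,v_1],
  ∂[v_1,v_3,v_4] = [v_3,v_4] − [v_1,v_4] + [v_1,v_3].
As a 10×5 matrix over Z this has rank 5, with invariant factors (1,1,1,1,1).

From H_k ≅ ker(∂_k) / im(∂_{k+1}) we obtain:

  H_0: rank C_0 − rank ∂_1 = 5 − 4 = 1, and the invariant factors of ∂_1 are all 1, so H_0 ≅ Z.
  H_1: rank ker ∂_1 − rank ∂_2 = (10 − 4) − 5 = 1, and the invariant factors of ∂_2 are all 1, so H_1 ≅ Z.
  H_2: rank ker ∂_2 − rank ∂_3 = (5 − 5) − 0 = 0, and there is no ∂_3, so H_2 ≅ 0.

(K is a triangulation of the Möbius band.)

H_0 = Z,  H_1 = Z,  H_2 = 0.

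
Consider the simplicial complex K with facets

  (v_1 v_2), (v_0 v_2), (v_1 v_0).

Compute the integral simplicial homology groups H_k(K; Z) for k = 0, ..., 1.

Order the vertices as v_0 < v_1 < v_2. Listing each simplex with vertices in this order, K has dimension 1 with simplices:

  0-simplices (3): [v_0], [v_1], [v_2]
  1-simplices (3): [v_0,v_1], [v_0,v_2], [v_1,v_2]

Hence C_0 ≅ Z^3, C_1 ≅ Z^3.

∂_1: C_1 → C_0 is given by ∂[p,q] = [q] − [p].
As a 3×3 matrix over Z this has rank 2, with invariant factors (1,1).

Computing H_k = (kernel of ∂_k) / (image of ∂_{k+1}):

  H_0: rank C_0 − rank ∂_1 = 3 − 2 = 1, and the invariant factors of ∂_1 are all 1, so H_0 ≅ Z.
  H_1: rank ker ∂_1 − rank ∂_2 = (3 − 2) − 0 = 1, and there is no ∂_2, so H_1 ≅ Z.

H_0 ≅ Z,  H_1 ≅ Z.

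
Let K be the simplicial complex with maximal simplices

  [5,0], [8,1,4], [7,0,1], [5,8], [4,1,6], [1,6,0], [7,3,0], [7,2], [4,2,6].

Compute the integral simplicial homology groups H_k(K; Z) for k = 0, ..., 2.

H_0 = Z,  H_1 = Z^2,  H_2 = 0.

Take the total order 0 < 1 < 2 < 3 < 4 < 5 < 6 < 7 < 8 on the vertex set. Then K (dimension 2) consists of the simplices:

  0-simplices (9): [0], [1], [2], [3], [4], [5], [6], [7], [8]
  1-simplices (16): [0,1], [0,3], [0,5], [0,6], [0,7], [1,4], [1,6], [1,7], [1,8], [2,4], [2,6], [2,7], [3,7], [4,6], [4,8], [5,8]
  2-simplices (6): [0,1,6], [0,1,7], [0,3,7], [1,4,6], [1,4,8], [2,4,6]

Hence C_0 ≅ Z^9, C_1 ≅ Z^16, C_2 ≅ Z^6.

∂_1: C_1 → C_0 is given by ∂[p,q] = [q] − [p].
The resulting 9×16 matrix has rank 8, and its Smith normal form has invariant factors (1,1,1,1,1,1,1,1).

∂_2: C_2 → C_1 acts by ∂[p,q,r] = [q,r] − [p,r] + [p,q]. For instance
  ∂[0,1,7] = [1,7] − [0,7] + [0,1],
  ∂[1,4,8] = [4,8] − [1,8] + [1,4].
The 16×6 boundary matrix has rank 6 and Smith normal form diag(1,1,1,1,1,1).

Now H_k = ker ∂_k / im ∂_{k+1}, so:

  H_0: rank C_0 − rank ∂_1 = 9 − 8 = 1, and the invariant factors of ∂_1 are all 1, so H_0 = Z.
  H_1: rank ker ∂_1 − rank ∂_2 = (16 − 8) − 6 = 2, and the invariant factors of ∂_2 are all 1, so H_1 = Z^2.
  H_2: rank ker ∂_2 − rank ∂_3 = (6 − 6) − 0 = 0, and there is no ∂_3, so H_2 = 0.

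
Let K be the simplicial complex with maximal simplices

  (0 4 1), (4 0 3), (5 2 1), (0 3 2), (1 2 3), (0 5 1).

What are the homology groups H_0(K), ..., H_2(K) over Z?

H_0 ≅ Z,  H_1 ≅ Z,  H_2 = 0.

Take the total order 0 < 1 < 2 < 3 < 4 < 5 on the vertex set. Then K (dimension 2) consists of the simplices:

  0-simplices (6): [0], [1], [2], [3], [4], [5]
  1-simplices (12): [0,1], [0,2], [0,3], [0,4], [0,5], [1,2], [1,3], [1,4], [1,5], [2,3], [2,5], [3,4]
  2-simplices (6): [0,1,4], [0,1,5], [0,2,3], [0,3,4], [1,2,3], [1,2,5]

Hence C_0 ≅ Z^6, C_1 ≅ Z^12, C_2 ≅ Z^6.

Boundary ∂_1: C_1 → C_0 sends each edge [p,q] (with p < q) to q − p. For instance
  ∂[1,4] = [4] − [1].
This gives a 6×12 integer matrix of rank 5; reducing to Smith normal form yields diagonal entries (1,1,1,1,1).

∂_2: C_2 → C_1 sends each 2-simplex [p,q,r] to [q,r] − [p,r] + [p,q]. For instance
  ∂[0,1,5] = [1,5] − [0,5] + [0,1],
  ∂[1,2,3] = [2,3] − [1,3] + [1,2].
This gives a 12×6 integer matrix of rank 6; reducing to Smith normal form yields diagonal entries (1,1,1,1,1,1).

Now H_k = ker ∂_k / im ∂_{k+1}, so:

  H_0: rank C_0 − rank ∂_1 = 6 − 5 = 1, and the invariant factors of ∂_1 are all 1, so H_0 ≅ Z.
  H_1: rank ker ∂_1 − rank ∂_2 = (12 − 5) − 6 = 1, and the invariant factors of ∂_2 are all 1, so H_1 ≅ Z.
  H_2: rank ker ∂_2 − rank ∂_3 = (6 − 6) − 0 = 0, and there is no ∂_3, so H_2 ≅ 0.

As a check, the Euler characteristic is 6 − 12 + 6 = 0, which agrees with 1 − 1 + 0 = 0.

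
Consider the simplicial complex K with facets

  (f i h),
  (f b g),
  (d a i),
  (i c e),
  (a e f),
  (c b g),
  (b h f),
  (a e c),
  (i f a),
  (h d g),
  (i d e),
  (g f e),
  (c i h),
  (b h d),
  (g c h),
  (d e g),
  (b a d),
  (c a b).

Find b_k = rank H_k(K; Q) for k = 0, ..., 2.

Take the total order a < b < c < d < e < f < g < h < i on the vertex set. Then K (dimension 2) consists of the simplices:

  0-simplices (9): a, b, c, d, e, f, g, h, i
  1-simplices (27): ab, ac, ad, ae, af, ai, bc, bd, bf, bg, bh, ce, cg, ch, ci, de, dg, dh, di, ef, eg, ei, fg, fh, fi, gh, hi
  2-simplices (18): abc, abd, ace, adi, aef, afi, bcg, bdh, bfg, bfh, cei, cgh, chi, deg, dei, dgh, efg, fhi

Hence C_0 ≅ Z^9, C_1 ≅ Z^27, C_2 ≅ Z^18.

∂_1: C_1 → C_0 is given by ∂[p,q] = [q] − [p].
The resulting 9×27 matrix has rank 8, and its Smith normal form has invariant factors (1,1,1,1,1,1,1,1).

∂_2: C_2 → C_1 sends each 2-simplex [p,q,r] to [q,r] − [p,r] + [p,q]. For instance
  ∂efg = fg − eg + ef,
  ∂bdh = dh − bh + bd.
The 27×18 boundary matrix has rank 18 and Smith normal form diag(1,1,1,1,1,1,1,1,1,1,1,1,1,1,1,1,1,2).

Computing H_k = (kernel of ∂_k) / (image of ∂_{k+1}):

  H_0: rank C_0 − rank ∂_1 = 9 − 8 = 1, and the invariant factors of ∂_1 are all 1, so H_0 = Z.
  H_1: rank ker ∂_1 − rank ∂_2 = (27 − 8) − 18 = 1, and ∂_2 has invariant factor 2 > 1, so H_1 = Z ⊕ Z/2Z.
  H_2: rank ker ∂_2 − rank ∂_3 = (18 − 18) − 0 = 0, and there is no ∂_3, so H_2 = 0.

As a check, the Euler characteristic is 9 − 27 + 18 = 0, which agrees with 1 − 1 + 0 = 0.
(K is a triangulation of the Klein bottle.)

Hence the Betti numbers are b_0 = 1, b_1 = 1, b_2 = 0.

b_0 = 1, b_1 = 1, b_2 = 0.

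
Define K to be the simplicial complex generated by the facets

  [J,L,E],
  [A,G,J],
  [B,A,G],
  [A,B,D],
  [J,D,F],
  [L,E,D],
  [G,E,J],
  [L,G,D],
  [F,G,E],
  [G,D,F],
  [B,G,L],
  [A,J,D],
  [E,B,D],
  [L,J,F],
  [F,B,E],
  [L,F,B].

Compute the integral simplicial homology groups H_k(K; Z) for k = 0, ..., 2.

Take the total order A < B < D < E < F < G < J < L on the vertex set. Then K (dimension 2) consists of the simplices:

  0-simplices (8): A, B, D, E, F, G, J, L
  1-simplices (24): AB, AD, AG, AJ, BD, BE, BF, BG, BL, DE, DF, DG, DJ, DL, EF, EG, EJ, EL, FG, FJ, FL, GJ, GL, JL
  2-simplices (16): ABD, ABG, ADJ, AGJ, BDE, BEF, BFL, BGL, DEL, DFG, DFJ, DGL, EFG, EGJ, EJL, FJL

so the chain groups are C_0 ≅ Z^8, C_1 ≅ Z^24, C_2 ≅ Z^16.

∂_1: C_1 → C_0 sends each edge [p,q] (with p < q) to q − p. For instance
  ∂JL = L − J.
The 8×24 boundary matrix has rank 7 and Smith normal form diag(1,1,1,1,1,1,1).

Boundary ∂_2: C_2 → C_1 sends each 2-simplex [p,q,r] to [q,r] − [p,r] + [p,q]. For instance
  ∂BGL = GL − BL + BG,
  ∂BEF = EF − BF + BE.
The resulting 24×16 matrix has rank 15, and its Smith normal form has invariant factors (1,1,1,1,1,1,1,1,1,1,1,1,1,1,1).

Computing H_k = (kernel of ∂_k) / (image of ∂_{k+1}):

  H_0: rank C_0 − rank ∂_1 = 8 − 7 = 1, and the invariant factors of ∂_1 are all 1, so H_0 ≅ Z.
  H_1: rank ker ∂_1 − rank ∂_2 = (24 − 7) − 15 = 2, and the invariant factors of ∂_2 are all 1, so H_1 ≅ Z^2.
  H_2: rank ker ∂_2 − rank ∂_3 = (16 − 15) − 0 = 1, and there is no ∂_3, so H_2 ≅ Z.

H_0 = Z,  H_1 = Z^2,  H_2 = Z.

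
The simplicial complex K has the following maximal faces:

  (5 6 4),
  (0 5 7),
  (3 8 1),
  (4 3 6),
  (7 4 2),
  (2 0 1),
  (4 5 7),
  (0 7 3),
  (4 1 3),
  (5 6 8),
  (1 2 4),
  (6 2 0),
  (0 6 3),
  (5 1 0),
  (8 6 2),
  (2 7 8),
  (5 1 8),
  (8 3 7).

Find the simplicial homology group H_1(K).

K has 9 vertices, 27 edges, 18 triangles.
rank ∂_1 = 8, rank ∂_2 = 17 ⇒ b_1 = 27 − 8 − 17 = 2; all invariant factors of ∂_2 are 1 so no torsion. So H_1 ≅ Z^2.

H_1 = Z^2.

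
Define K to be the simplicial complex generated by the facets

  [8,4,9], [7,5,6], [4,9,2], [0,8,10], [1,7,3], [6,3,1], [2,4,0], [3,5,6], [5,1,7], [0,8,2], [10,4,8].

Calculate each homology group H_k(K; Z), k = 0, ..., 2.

H_0 = Z^2,  H_1 = Z^2,  H_2 = 0.

Fix the vertex order 0 < 1 < 2 < 3 < 4 < 5 < 6 < 7 < 8 < 9 < 10 and write every simplex with vertices in increasing order. Then dim K = 2 and the simplices of K are:

  0-simplices (11): [0], [1], [2], [3], [4], [5], [6], [7], [8], [9], [10]
  1-simplices (22): [0,2], [0,4], [0,8], [0,10], [1,3], [1,5], [1,6], [1,7], [2,4], [2,8], [2,9], [3,5], [3,6], [3,7], [4,8], [4,9], [4,10], [5,6], [5,7], [6,7], [8,9], [8,10]
  2-simplices (11): [0,2,4], [0,2,8], [0,8,10], [1,3,6], [1,3,7], [1,5,7], [2,4,9], [3,5,6], [4,8,9], [4,8,10], [5,6,7]

Hence C_0 ≅ Z^11, C_1 ≅ Z^22, C_2 ≅ Z^11.

The boundary map ∂_1: C_1 → C_0 sends each edge [p,q] (with p < q) to q − p.
The resulting 11×22 matrix has rank 9, and its Smith normal form has invariant factors (1,1,1,1,1,1,1,1,1).

The boundary map ∂_2: C_2 → C_1 maps a triangle to the signed sum of its edges. For instance
  ∂[4,8,10] = [8,10] − [4,10] + [4,8],
  ∂[2,4,9] = [4,9] − [2,9] + [2,4].
This gives a 22×11 integer matrix of rank 11; reducing to Smith normal form yields diagonal entries (1,1,1,1,1,1,1,1,1,1,1).

Now H_k = ker ∂_k / im ∂_{k+1}, so:

  H_0: rank C_0 − rank ∂_1 = 11 − 9 = 2, and the invariant factors of ∂_1 are all 1, so H_0 = Z^2.
  H_1: rank ker ∂_1 − rank ∂_2 = (22 − 9) − 11 = 2, and the invariant factors of ∂_2 are all 1, so H_1 = Z^2.
  H_2: rank ker ∂_2 − rank ∂_3 = (11 − 11) − 0 = 0, and there is no ∂_3, so H_2 = 0.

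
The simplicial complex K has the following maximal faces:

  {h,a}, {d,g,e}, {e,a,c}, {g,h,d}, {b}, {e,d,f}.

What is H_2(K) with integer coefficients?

H_2 ≅ 0.

Fix the vertex order a < b < c < d < e < f < g < h and write every simplex with vertices in increasing order. Then dim K = 2 and the simplices of K are:

  0-simplices (8): a, b, c, d, e, f, g, h
  1-simplices (11): ac, ae, ah, ce, de, df, dg, dh, ef, eg, gh
  2-simplices (4): ace, def, deg, dgh

giving chain groups C_0 ≅ Z^8, C_1 ≅ Z^11, C_2 ≅ Z^4.

Boundary ∂_1: C_1 → C_0 maps an edge to its endpoints' difference, ∂[p,q] = q − p.
This gives a 8×11 integer matrix of rank 6; reducing to Smith normal form yields diagonal entries (1,1,1,1,1,1).

Boundary ∂_2: C_2 → C_1 sends each 2-simplex [p,q,r] to [q,r] − [p,r] + [p,q]. For instance
  ∂deg = eg − dg + de,
  ∂dgh = gh − dh + dg.
The 11×4 boundary matrix has rank 4 and Smith normal form diag(1,1,1,1).

Computing H_k = (kernel of ∂_k) / (image of ∂_{k+1}):

  H_2: rank ker ∂_2 − rank ∂_3 = (4 − 4) − 0 = 0, and there is no ∂_3, so H_2 = 0.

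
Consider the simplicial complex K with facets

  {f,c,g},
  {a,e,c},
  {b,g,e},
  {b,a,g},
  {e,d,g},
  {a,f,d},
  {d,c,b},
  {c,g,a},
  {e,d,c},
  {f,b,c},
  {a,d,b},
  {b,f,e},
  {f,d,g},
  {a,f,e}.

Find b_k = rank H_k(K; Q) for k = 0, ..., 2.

Take the total order a < b < c < d < e < f < g on the vertex set. Then K (dimension 2) consists of the simplices:

  0-simplices (7): a, b, c, d, e, f, g
  1-simplices (21): ab, ac, ad, ae, af, ag, bc, bd, be, bf, bg, cd, ce, cf, cg, de, df, dg, ef, eg, fg
  2-simplices (14): abd, abg, ace, acg, adf, aef, bcd, bcf, bef, beg, cde, cfg, deg, dfg

giving chain groups C_0 ≅ Z^7, C_1 ≅ Z^21, C_2 ≅ Z^14.

The boundary map ∂_1: C_1 → C_0 maps an edge to its endpoints' difference, ∂[p,q] = q − p. For instance
  ∂fg = g − f.
The resulting 7×21 matrix has rank 6, and its Smith normal form has invariant factors (1,1,1,1,1,1).

The boundary map ∂_2: C_2 → C_1 maps a triangle to the signed sum of its edges. For instance
  ∂bef = ef − bf + be,
  ∂cfg = fg − cg + cf.
This gives a 21×14 integer matrix of rank 13; reducing to Smith normal form yields diagonal entries (1,1,1,1,1,1,1,1,1,1,1,1,1).

From H_k ≅ ker(∂_k) / im(∂_{k+1}) we obtain:

  H_0: rank C_0 − rank ∂_1 = 7 − 6 = 1, and the invariant factors of ∂_1 are all 1, so H_0 ≅ Z.
  H_1: rank ker ∂_1 − rank ∂_2 = (21 − 6) − 13 = 2, and the invariant factors of ∂_2 are all 1, so H_1 ≅ Z^2.
  H_2: rank ker ∂_2 − rank ∂_3 = (14 − 13) − 0 = 1, and there is no ∂_3, so H_2 ≅ Z.

As a check, the Euler characteristic is 7 − 21 + 14 = 0, which agrees with 1 − 2 + 1 = 0.

Hence the Betti numbers are b_0 = 1, b_1 = 2, b_2 = 1.

b_0 = 1, b_1 = 2, b_2 = 1.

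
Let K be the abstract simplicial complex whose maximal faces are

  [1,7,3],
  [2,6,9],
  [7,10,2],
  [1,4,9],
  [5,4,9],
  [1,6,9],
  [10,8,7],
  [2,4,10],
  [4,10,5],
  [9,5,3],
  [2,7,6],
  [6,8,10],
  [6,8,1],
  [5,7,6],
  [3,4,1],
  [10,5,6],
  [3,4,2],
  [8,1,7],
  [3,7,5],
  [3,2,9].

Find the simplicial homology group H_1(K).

H_1 ≅ Z × Z/2.

K has 10 vertices, 30 edges, 20 triangles.
rank ∂_1 = 9, rank ∂_2 = 20 ⇒ b_1 = 30 − 9 − 20 = 1; ∂_2 has invariant factor(s) [2] giving torsion. So H_1 = Z × Z/2.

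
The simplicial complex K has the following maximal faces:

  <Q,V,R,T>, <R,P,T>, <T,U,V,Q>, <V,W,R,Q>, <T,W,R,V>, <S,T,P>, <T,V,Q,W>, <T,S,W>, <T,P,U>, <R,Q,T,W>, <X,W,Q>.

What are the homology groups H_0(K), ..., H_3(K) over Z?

H_0 = Z,  H_1 = 0,  H_2 = 0,  H_3 = Z.

Take the total order P < Q < R < S < T < U < V < W < X on the vertex set. Then K (dimension 3) consists of the simplices:

  0-simplices (9): P, Q, R, S, T, U, V, W, X
  1-simplices (21): PR, PS, PT, PU, QR, QT, QU, QV, QW, QX, RT, RV, RW, ST, SW, TU, TV, TW, UV, VW, WX
  2-simplices (18): PRT, PST, PTU, QRT, QRV, QRW, QTU, QTV, QTW, QUV, QVW, QWX, RTV, RTW, RVW, STW, TUV, TVW
  3-simplices (6): QRTV, QRTW, QRVW, QTUV, QTVW, RTVW

Hence C_0 ≅ Z^9, C_1 ≅ Z^21, C_2 ≅ Z^18, C_3 ≅ Z^6.

Boundary ∂_1: C_1 → C_0 maps an edge to its endpoints' difference, ∂[p,q] = q − p.
As a 9×21 matrix over Z this has rank 8, with invariant factors (1,1,1,1,1,1,1,1).

∂_2: C_2 → C_1 sends each 2-simplex [p,q,r] to [q,r] − [p,r] + [p,q]. For instance
  ∂QWX = WX − QX + QW,
  ∂QTW = TW − QW + QT.
This gives a 21×18 integer matrix of rank 13; reducing to Smith normal form yields diagonal entries (1,1,1,1,1,1,1,1,1,1,1,1,1).

Boundary ∂_3: C_3 → C_2 sends each 3-simplex σ to the alternating sum Σ_i (−1)^i (σ with its i-th vertex removed). For instance
  ∂QRTW = RTW − QTW + QRW − QRT,
  ∂QRTV = RTV − QTV + QRV − QRT.
The resulting 18×6 matrix has rank 5, and its Smith normal form has invariant factors (1,1,1,1,1).

Reading off H_k = ker ∂_k / im ∂_{k+1}:

  H_0: rank C_0 − rank ∂_1 = 9 − 8 = 1, and the invariant factors of ∂_1 are all 1, so H_0 ≅ Z.
  H_1: rank ker ∂_1 − rank ∂_2 = (21 − 8) − 13 = 0, and the invariant factors of ∂_2 are all 1, so H_1 ≅ 0.
  H_2: rank ker ∂_2 − rank ∂_3 = (18 − 13) − 5 = 0, and the invariant factors of ∂_3 are all 1, so H_2 ≅ 0.
  H_3: rank ker ∂_3 − rank ∂_4 = (6 − 5) − 0 = 1, and there is no ∂_4, so H_3 ≅ Z.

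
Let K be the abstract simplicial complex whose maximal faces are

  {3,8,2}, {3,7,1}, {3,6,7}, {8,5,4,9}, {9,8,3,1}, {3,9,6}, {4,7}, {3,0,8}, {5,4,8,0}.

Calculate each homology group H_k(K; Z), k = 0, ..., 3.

Take the total order 0 < 1 < 2 < 3 < 4 < 5 < 6 < 7 < 8 < 9 on the vertex set. Then K (dimension 3) consists of the simplices:

  0-simplices (10): [0], [1], [2], [3], [4], [5], [6], [7], [8], [9]
  1-simplices (23): [0,3], [0,4], [0,5], [0,8], [1,3], [1,7], [1,8], [1,9], [2,3], [2,8], [3,6], [3,7], [3,8], [3,9], [4,5], [4,7], [4,8], [4,9], [5,8], [5,9], [6,7], [6,9], [8,9]
  2-simplices (16): [0,3,8], [0,4,5], [0,4,8], [0,5,8], [1,3,7], [1,3,8], [1,3,9], [1,8,9], [2,3,8], [3,6,7], [3,6,9], [3,8,9], [4,5,8], [4,5,9], [4,8,9], [5,8,9]
  3-simplices (3): [0,4,5,8], [1,3,8,9], [4,5,8,9]

giving chain groups C_0 ≅ Z^10, C_1 ≅ Z^23, C_2 ≅ Z^16, C_3 ≅ Z^3.

Boundary ∂_1: C_1 → C_0 is given by ∂[p,q] = [q] − [p]. For instance
  ∂[0,4] = [4] − [0].
As a 10×23 matrix over Z this has rank 9, with invariant factors (1,1,1,1,1,1,1,1,1).

∂_2: C_2 → C_1 sends each 2-simplex [p,q,r] to [q,r] − [p,r] + [p,q]. For instance
  ∂[0,5,8] = [5,8] − [0,8] + [0,5],
  ∂[1,8,9] = [8,9] − [1,9] + [1,8].
This gives a 23×16 integer matrix of rank 13; reducing to Smith normal form yields diagonal entries (1,1,1,1,1,1,1,1,1,1,1,1,1).

The boundary map ∂_3: C_3 → C_2 sends each 3-simplex σ to the alternating sum Σ_i (−1)^i (σ with its i-th vertex removed). For instance
  ∂[0,4,5,8] = [4,5,8] − [0,5,8] + [0,4,8] − [0,4,5],
  ∂[1,3,8,9] = [3,8,9] − [1,8,9] + [1,3,9] − [1,3,8].
This gives a 16×3 integer matrix of rank 3; reducing to Smith normal form yields diagonal entries (1,1,1).

Computing H_k = (kernel of ∂_k) / (image of ∂_{k+1}):

  H_0: rank C_0 − rank ∂_1 = 10 − 9 = 1, and the invariant factors of ∂_1 are all 1, so H_0 ≅ Z.
  H_1: rank ker ∂_1 − rank ∂_2 = (23 − 9) − 13 = 1, and the invariant factors of ∂_2 are all 1, so H_1 ≅ Z.
  H_2: rank ker ∂_2 − rank ∂_3 = (16 − 13) − 3 = 0, and the invariant factors of ∂_3 are all 1, so H_2 ≅ 0.
  H_3: rank ker ∂_3 − rank ∂_4 = (3 − 3) − 0 = 0, and there is no ∂_4, so H_3 ≅ 0.

H_0 ≅ Z,  H_1 ≅ Z,  H_2 = 0,  H_3 = 0.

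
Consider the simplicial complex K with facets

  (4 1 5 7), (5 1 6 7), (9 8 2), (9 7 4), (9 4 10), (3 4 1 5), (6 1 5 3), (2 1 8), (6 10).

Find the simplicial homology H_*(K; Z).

H_0 = Z,  H_1 = Z^2,  H_2 = 0,  H_3 = 0.

We work with the vertex ordering 1 < 2 < 3 < 4 < 5 < 6 < 7 < 8 < 9 < 10. The simplices of K, each written with vertices in increasing order, are:

  0-simplices (10): [1], [2], [3], [4], [5], [6], [7], [8], [9], [10]
  1-simplices (23): (23 of them)
  2-simplices (16): [1,2,8], [1,3,4], [1,3,5], [1,3,6], [1,4,5], [1,4,7], [1,5,6], [1,5,7], [1,6,7], [2,8,9], [3,4,5], [3,5,6], [4,5,7], [4,7,9], [4,9,10], [5,6,7]
  3-simplices (4): [1,3,4,5], [1,3,5,6], [1,4,5,7], [1,5,6,7]

Hence C_0 ≅ Z^10, C_1 ≅ Z^23, C_2 ≅ Z^16, C_3 ≅ Z^4.

∂_1: C_1 → C_0 is given by ∂[p,q] = [q] − [p].
The resulting 10×23 matrix has rank 9, and its Smith normal form has invariant factors (1,1,1,1,1,1,1,1,1).

Boundary ∂_2: C_2 → C_1 maps a triangle to the signed sum of its edges. For instance
  ∂[1,5,7] = [5,7] − [1,7] + [1,5],
  ∂[1,4,7] = [4,7] − [1,7] + [1,4].
The resulting 23×16 matrix has rank 12, and its Smith normal form has invariant factors (1,1,1,1,1,1,1,1,1,1,1,1).

The boundary map ∂_3: C_3 → C_2 sends each 3-simplex σ to the alternating sum Σ_i (−1)^i (σ with its i-th vertex removed). For instance
  ∂[1,3,5,6] = [3,5,6] − [1,5,6] + [1,3,6] − [1,3,5],
  ∂[1,4,5,7] = [4,5,7] − [1,5,7] + [1,4,7] − [1,4,5].
The resulting 16×4 matrix has rank 4, and its Smith normal form has invariant factors (1,1,1,1).

Computing H_k = (kernel of ∂_k) / (image of ∂_{k+1}):

  H_0: rank C_0 − rank ∂_1 = 10 − 9 = 1, and the invariant factors of ∂_1 are all 1, so H_0 = Z.
  H_1: rank ker ∂_1 − rank ∂_2 = (23 − 9) − 12 = 2, and the invariant factors of ∂_2 are all 1, so H_1 = Z^2.
  H_2: rank ker ∂_2 − rank ∂_3 = (16 − 12) − 4 = 0, and the invariant factors of ∂_3 are all 1, so H_2 = 0.
  H_3: rank ker ∂_3 − rank ∂_4 = (4 − 4) − 0 = 0, and there is no ∂_4, so H_3 = 0.

As a check, the Euler characteristic is 10 − 23 + 16 − 4 = -1, which agrees with 1 − 2 + 0 − 0 = -1.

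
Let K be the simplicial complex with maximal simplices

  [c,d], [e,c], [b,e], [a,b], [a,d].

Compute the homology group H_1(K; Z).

H_1 = Z.

K has 5 vertices, 5 edges.
rank ∂_1 = 4, rank ∂_2 = 0 ⇒ b_1 = 5 − 4 − 0 = 1. So H_1 ≅ Z.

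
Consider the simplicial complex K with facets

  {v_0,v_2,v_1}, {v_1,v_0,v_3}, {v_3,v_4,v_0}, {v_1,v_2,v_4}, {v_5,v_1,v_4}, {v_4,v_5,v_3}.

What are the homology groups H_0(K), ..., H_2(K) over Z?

H_0 ≅ Z,  H_1 ≅ Z,  H_2 = 0.

Take the total order v_0 < v_1 < v_2 < v_3 < v_4 < v_5 on the vertex set. Then K (dimension 2) consists of the simplices:

  0-simplices (6): [v_0], [v_1], [v_2], [v_3], [v_4], [v_5]
  1-simplices (12): [v_0,v_1], [v_0,v_2], [v_0,v_3], [v_0,v_4], [v_1,v_2], [v_1,v_3], [v_1,v_4], [v_1,v_5], [v_2,v_4], [v_3,v_4], [v_3,v_5], [v_4,v_5]
  2-simplices (6): [v_0,v_1,v_2], [v_0,v_1,v_3], [v_0,v_3,v_4], [v_1,v_2,v_4], [v_1,v_4,v_5], [v_3,v_4,v_5]

so the chain groups are C_0 ≅ Z^6, C_1 ≅ Z^12, C_2 ≅ Z^6.

The boundary map ∂_1: C_1 → C_0 maps an edge to its endpoints' difference, ∂[p,q] = q − p.
The resulting 6×12 matrix has rank 5, and its Smith normal form has invariant factors (1,1,1,1,1).

∂_2: C_2 → C_1 sends each 2-simplex [p,q,r] to [q,r] − [p,r] + [p,q]. For instance
  ∂[v_0,v_3,v_4] = [v_3,v_4] − [v_0,v_4] + [v_0,v_3],
  ∂[v_1,v_4,v_5] = [v_4,v_5] − [v_1,v_5] + [v_1,v_4].
The resulting 12×6 matrix has rank 6, and its Smith normal form has invariant factors (1,1,1,1,1,1).

From H_k ≅ ker(∂_k) / im(∂_{k+1}) we obtain:

  H_0: rank C_0 − rank ∂_1 = 6 − 5 = 1, and the invariant factors of ∂_1 are all 1, so H_0 ≅ Z.
  H_1: rank ker ∂_1 − rank ∂_2 = (12 − 5) − 6 = 1, and the invariant factors of ∂_2 are all 1, so H_1 ≅ Z.
  H_2: rank ker ∂_2 − rank ∂_3 = (6 − 6) − 0 = 0, and there is no ∂_3, so H_2 ≅ 0.

(K is a triangulation of the cylinder S^1 x I.)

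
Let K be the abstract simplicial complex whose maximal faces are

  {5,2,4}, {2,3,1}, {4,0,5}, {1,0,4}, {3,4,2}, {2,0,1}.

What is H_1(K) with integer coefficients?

Take the total order 0 < 1 < 2 < 3 < 4 < 5 on the vertex set. Then K (dimension 2) consists of the simplices:

  0-simplices (6): [0], [1], [2], [3], [4], [5]
  1-simplices (12): [0,1], [0,2], [0,4], [0,5], [1,2], [1,3], [1,4], [2,3], [2,4], [2,5], [3,4], [4,5]
  2-simplices (6): [0,1,2], [0,1,4], [0,4,5], [1,2,3], [2,3,4], [2,4,5]

Hence C_0 ≅ Z^6, C_1 ≅ Z^12, C_2 ≅ Z^6.

Boundary ∂_1: C_1 → C_0 is given by ∂[p,q] = [q] − [p]. For instance
  ∂[1,3] = [3] − [1].
The 6×12 boundary matrix has rank 5 and Smith normal form diag(1,1,1,1,1).

The boundary map ∂_2: C_2 → C_1 sends each 2-simplex [p,q,r] to [q,r] − [p,r] + [p,q]. For instance
  ∂[0,1,4] = [1,4] − [0,4] + [0,1],
  ∂[1,2,3] = [2,3] − [1,3] + [1,2].
As a 12×6 matrix over Z this has rank 6, with invariant factors (1,1,1,1,1,1).

Computing H_k = (kernel of ∂_k) / (image of ∂_{k+1}):

  H_1: rank ker ∂_1 − rank ∂_2 = (12 − 5) − 6 = 1, and the invariant factors of ∂_2 are all 1, so H_1 = Z.

(K is a triangulation of the cylinder S^1 x I.)

H_1 = Z.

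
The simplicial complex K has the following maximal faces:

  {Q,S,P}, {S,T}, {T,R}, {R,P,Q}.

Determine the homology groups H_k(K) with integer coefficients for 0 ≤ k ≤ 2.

We work with the vertex ordering P < Q < R < S < T. The simplices of K, each written with vertices in increasing order, are:

  0-simplices (5): P, Q, R, S, T
  1-simplices (7): PQ, PR, PS, QR, QS, RT, ST
  2-simplices (2): PQR, PQS

giving chain groups C_0 ≅ Z^5, C_1 ≅ Z^7, C_2 ≅ Z^2.

∂_1: C_1 → C_0 is given by ∂[p,q] = [q] − [p]. For instance
  ∂PS = S − P.
As a 5×7 matrix over Z this has rank 4, with invariant factors (1,1,1,1).

The boundary map ∂_2: C_2 → C_1 acts by ∂[p,q,r] = [q,r] − [p,r] + [p,q]. For instance
  ∂PQS = QS − PS + PQ,
  ∂PQR = QR − PR + PQ.
The resulting 7×2 matrix has rank 2, and its Smith normal form has invariant factors (1,1).

Now H_k = ker ∂_k / im ∂_{k+1}, so:

  H_0: rank C_0 − rank ∂_1 = 5 − 4 = 1, and the invariant factors of ∂_1 are all 1, so H_0 = Z.
  H_1: rank ker ∂_1 − rank ∂_2 = (7 − 4) − 2 = 1, and the invariant factors of ∂_2 are all 1, so H_1 = Z.
  H_2: rank ker ∂_2 − rank ∂_3 = (2 − 2) − 0 = 0, and there is no ∂_3, so H_2 = 0.

H_0 ≅ Z,  H_1 ≅ Z,  H_2 = 0.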